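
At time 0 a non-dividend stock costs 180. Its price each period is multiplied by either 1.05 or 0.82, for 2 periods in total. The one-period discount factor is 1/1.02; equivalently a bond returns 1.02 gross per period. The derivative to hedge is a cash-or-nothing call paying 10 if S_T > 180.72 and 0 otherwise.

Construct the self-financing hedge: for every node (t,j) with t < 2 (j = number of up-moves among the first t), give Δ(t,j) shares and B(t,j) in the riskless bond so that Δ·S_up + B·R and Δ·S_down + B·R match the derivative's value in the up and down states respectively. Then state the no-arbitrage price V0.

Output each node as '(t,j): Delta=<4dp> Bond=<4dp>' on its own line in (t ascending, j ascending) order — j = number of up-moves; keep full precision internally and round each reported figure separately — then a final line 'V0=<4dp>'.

(0,0): Delta=0.2059 Bond=-29.7980
(1,0): Delta=0.0000 Bond=0.0000
(1,1): Delta=0.2300 Bond=-34.9531
V0=7.2678

Risk-neutral probability p* = (R−d)/(u−d) = (1.02−0.82)/(1.05−0.82) = 0.8696.
Terminal payoffs: V(2,0)=0.0000, V(2,1)=0.0000, V(2,2)=10.0000
Node (1,0) S=147.6000: V=(p*·0.0000+(1−p*)·0.0000)/1.02=0.0000; Δ=(0.0000−0.0000)/(154.9800−121.0320)=0.0000; B=V−Δ·S=0.0000
Node (1,1) S=189.0000: V=(p*·10.0000+(1−p*)·0.0000)/1.02=8.5251; Δ=(10.0000−0.0000)/(198.4500−154.9800)=0.2300; B=V−Δ·S=-34.9531
Node (0,0) S=180.0000: V=(p*·8.5251+(1−p*)·0.0000)/1.02=7.2678; Δ=(8.5251−0.0000)/(189.0000−147.6000)=0.2059; B=V−Δ·S=-29.7980
Self-financing check: at every node Δ·S+B equals the discounted successor values.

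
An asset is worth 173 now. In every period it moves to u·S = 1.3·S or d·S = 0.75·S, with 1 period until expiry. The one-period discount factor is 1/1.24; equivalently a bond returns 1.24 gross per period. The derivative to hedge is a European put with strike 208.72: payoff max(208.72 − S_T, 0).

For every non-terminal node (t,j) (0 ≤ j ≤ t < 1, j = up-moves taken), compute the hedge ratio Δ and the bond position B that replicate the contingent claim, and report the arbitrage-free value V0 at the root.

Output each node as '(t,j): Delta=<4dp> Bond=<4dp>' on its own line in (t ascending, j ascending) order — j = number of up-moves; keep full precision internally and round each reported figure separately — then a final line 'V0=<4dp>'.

(0,0): Delta=-0.8300 Bond=150.5293
V0=6.9475

No-arbitrage ⇒ martingale measure with p* = (R−d)/(u−d) = 0.8909.
At expiry t=1: V(1,0)=78.9700, V(1,1)=0.0000
  t=0,j=0: stock 173.0000 → up 224.9000 (V=0.0000), down 129.7500 (V=78.9700). Price 6.9475; hedge Δ=-0.8300, bond B=150.5293.
The time-0 hedge costs 6.9475, which is the no-arbitrage price.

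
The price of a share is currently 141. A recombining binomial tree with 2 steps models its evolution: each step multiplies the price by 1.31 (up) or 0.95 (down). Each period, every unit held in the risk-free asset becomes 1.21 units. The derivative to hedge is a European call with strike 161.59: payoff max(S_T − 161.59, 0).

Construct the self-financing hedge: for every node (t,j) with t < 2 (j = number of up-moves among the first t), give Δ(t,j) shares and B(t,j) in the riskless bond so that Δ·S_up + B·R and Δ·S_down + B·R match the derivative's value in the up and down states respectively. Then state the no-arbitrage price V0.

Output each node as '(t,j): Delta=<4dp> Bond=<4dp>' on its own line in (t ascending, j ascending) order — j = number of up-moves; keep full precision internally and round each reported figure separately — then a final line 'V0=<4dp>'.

Under the risk-neutral measure, an up-move has probability p* = (R−d)/(u−d) = 0.7222 and values discount at R = 1.21.
Payoff layer (t=2): V(2,0)=0.0000, V(2,1)=13.8845, V(2,2)=80.3801
Node (1,0) S=133.9500: V=(p*·13.8845+(1−p*)·0.0000)/1.21=8.2874; Δ=(13.8845−0.0000)/(175.4745−127.2525)=0.2879; B=V−Δ·S=-30.2807
Node (1,1) S=184.7100: V=(p*·80.3801+(1−p*)·13.8845)/1.21=51.1645; Δ=(80.3801−13.8845)/(241.9701−175.4745)=1.0000; B=V−Δ·S=-133.5455
Node (0,0) S=141.0000: V=(p*·51.1645+(1−p*)·8.2874)/1.21=32.4415; Δ=(51.1645−8.2874)/(184.7100−133.9500)=0.8447; B=V−Δ·S=-86.6618
Each (Δ,B) replicates both successor values, so the strategy is self-financing and V0 is arbitrage-free.

(0,0): Delta=0.8447 Bond=-86.6618
(1,0): Delta=0.2879 Bond=-30.2807
(1,1): Delta=1.0000 Bond=-133.5455
V0=32.4415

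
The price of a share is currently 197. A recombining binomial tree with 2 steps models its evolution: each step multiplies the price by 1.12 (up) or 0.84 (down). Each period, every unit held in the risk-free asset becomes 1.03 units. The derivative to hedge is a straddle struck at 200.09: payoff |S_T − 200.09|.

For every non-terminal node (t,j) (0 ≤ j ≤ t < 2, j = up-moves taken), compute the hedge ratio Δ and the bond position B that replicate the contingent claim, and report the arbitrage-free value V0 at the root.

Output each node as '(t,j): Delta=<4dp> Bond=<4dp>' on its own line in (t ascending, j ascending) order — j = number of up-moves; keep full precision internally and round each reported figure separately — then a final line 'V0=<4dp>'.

Since d<R<u, set p* = (R−d)/(u−d) = 0.6786; price each node as the discounted p*-expectation of its children.
Terminal values V(2,·): V(2,0)=61.0868, V(2,1)=14.7524, V(2,2)=47.0268
  t=1,j=0: stock 165.4800 → up 185.3376 (V=14.7524), down 139.0032 (V=61.0868). Price 28.7821; hedge Δ=-1.0000, bond B=194.2621.
  t=1,j=1: stock 220.6400 → up 247.1168 (V=47.0268), down 185.3376 (V=14.7524). Price 35.5853; hedge Δ=0.5224, bond B=-79.6804.
  t=0,j=0: stock 197.0000 → up 220.6400 (V=35.5853), down 165.4800 (V=28.7821). Price 32.4258; hedge Δ=0.1233, bond B=8.1287.
Check: Δ(0,0)·S0 + B(0,0) = 32.4258 = V0.

(0,0): Delta=0.1233 Bond=8.1287
(1,0): Delta=-1.0000 Bond=194.2621
(1,1): Delta=0.5224 Bond=-79.6804
V0=32.4258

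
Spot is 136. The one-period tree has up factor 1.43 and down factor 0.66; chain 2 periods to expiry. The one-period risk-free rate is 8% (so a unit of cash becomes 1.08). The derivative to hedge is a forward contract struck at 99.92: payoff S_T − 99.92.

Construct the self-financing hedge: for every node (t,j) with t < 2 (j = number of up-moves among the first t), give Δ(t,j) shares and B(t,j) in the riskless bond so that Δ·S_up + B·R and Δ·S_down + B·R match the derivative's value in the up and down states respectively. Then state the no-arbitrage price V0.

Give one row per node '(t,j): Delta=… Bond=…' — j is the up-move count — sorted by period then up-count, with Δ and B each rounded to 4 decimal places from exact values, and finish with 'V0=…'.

Since d<R<u, set p* = (R−d)/(u−d) = 0.5455; price each node as the discounted p*-expectation of its children.
Payoff layer (t=2): V(2,0)=-40.6784, V(2,1)=28.4368, V(2,2)=178.1864
Node (1,0) S=89.7600: V=(p*·28.4368+(1−p*)·-40.6784)/1.08=-2.7585; Δ=(28.4368−-40.6784)/(128.3568−59.2416)=1.0000; B=V−Δ·S=-92.5185
Node (1,1) S=194.4800: V=(p*·178.1864+(1−p*)·28.4368)/1.08=101.9615; Δ=(178.1864−28.4368)/(278.1064−128.3568)=1.0000; B=V−Δ·S=-92.5185
Node (0,0) S=136.0000: V=(p*·101.9615+(1−p*)·-2.7585)/1.08=50.3347; Δ=(101.9615−-2.7585)/(194.4800−89.7600)=1.0000; B=V−Δ·S=-85.6653
Self-financing check: at every node Δ·S+B equals the discounted successor values.

(0,0): Delta=1.0000 Bond=-85.6653
(1,0): Delta=1.0000 Bond=-92.5185
(1,1): Delta=1.0000 Bond=-92.5185
V0=50.3347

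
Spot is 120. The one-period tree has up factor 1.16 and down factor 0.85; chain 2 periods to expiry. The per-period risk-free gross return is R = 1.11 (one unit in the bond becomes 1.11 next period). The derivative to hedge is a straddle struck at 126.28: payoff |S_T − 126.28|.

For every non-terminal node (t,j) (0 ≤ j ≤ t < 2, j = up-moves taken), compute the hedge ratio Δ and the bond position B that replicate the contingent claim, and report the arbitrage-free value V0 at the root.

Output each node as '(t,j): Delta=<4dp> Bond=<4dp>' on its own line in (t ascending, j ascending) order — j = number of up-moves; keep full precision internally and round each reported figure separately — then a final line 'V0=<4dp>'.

The replicating-portfolio and risk-neutral prices coincide; use p* = (1.11−0.85)/(1.16−0.85) = 0.8387 for the latter.
Terminal values V(2,·): V(2,0)=39.5800, V(2,1)=7.9600, V(2,2)=35.1920
Node (1,0) S=102.0000: V=(p*·7.9600+(1−p*)·39.5800)/1.11=11.7658; Δ=(7.9600−39.5800)/(118.3200−86.7000)=-1.0000; B=V−Δ·S=113.7658
Node (1,1) S=139.2000: V=(p*·35.1920+(1−p*)·7.9600)/1.11=27.7475; Δ=(35.1920−7.9600)/(161.4720−118.3200)=0.6311; B=V−Δ·S=-60.0976
Node (0,0) S=120.0000: V=(p*·27.7475+(1−p*)·11.7658)/1.11=22.6755; Δ=(27.7475−11.7658)/(139.2000−102.0000)=0.4296; B=V−Δ·S=-28.8785
Check: Δ(0,0)·S0 + B(0,0) = 22.6755 = V0.

(0,0): Delta=0.4296 Bond=-28.8785
(1,0): Delta=-1.0000 Bond=113.7658
(1,1): Delta=0.6311 Bond=-60.0976
V0=22.6755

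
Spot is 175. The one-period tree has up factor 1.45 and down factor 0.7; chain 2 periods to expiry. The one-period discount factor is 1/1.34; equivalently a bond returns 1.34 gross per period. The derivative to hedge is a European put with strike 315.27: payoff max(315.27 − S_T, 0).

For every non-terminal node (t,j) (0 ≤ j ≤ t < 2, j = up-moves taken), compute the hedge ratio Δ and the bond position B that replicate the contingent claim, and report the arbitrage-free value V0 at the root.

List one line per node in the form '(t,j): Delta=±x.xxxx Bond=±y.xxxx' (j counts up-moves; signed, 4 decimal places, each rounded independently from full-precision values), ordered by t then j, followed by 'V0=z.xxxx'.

The replicating-portfolio and risk-neutral prices coincide; use p* = (1.34−0.7)/(1.45−0.7) = 0.8533 for the latter.
Terminal values V(2,·): V(2,0)=229.5200, V(2,1)=137.6450, V(2,2)=0.0000
Node (1,0) S=122.5000: V=(p*·137.6450+(1−p*)·229.5200)/1.34=112.7761; Δ=(137.6450−229.5200)/(177.6250−85.7500)=-1.0000; B=V−Δ·S=235.2761
Node (1,1) S=253.7500: V=(p*·0.0000+(1−p*)·137.6450)/1.34=15.0656; Δ=(0.0000−137.6450)/(367.9375−177.6250)=-0.7233; B=V−Δ·S=198.5923
Node (0,0) S=175.0000: V=(p*·15.0656+(1−p*)·112.7761)/1.34=21.9377; Δ=(15.0656−112.7761)/(253.7500−122.5000)=-0.7445; B=V−Δ·S=152.2183
Root portfolio cost Δ·175+B reproduces V0=21.9377.

(0,0): Delta=-0.7445 Bond=152.2183
(1,0): Delta=-1.0000 Bond=235.2761
(1,1): Delta=-0.7233 Bond=198.5923
V0=21.9377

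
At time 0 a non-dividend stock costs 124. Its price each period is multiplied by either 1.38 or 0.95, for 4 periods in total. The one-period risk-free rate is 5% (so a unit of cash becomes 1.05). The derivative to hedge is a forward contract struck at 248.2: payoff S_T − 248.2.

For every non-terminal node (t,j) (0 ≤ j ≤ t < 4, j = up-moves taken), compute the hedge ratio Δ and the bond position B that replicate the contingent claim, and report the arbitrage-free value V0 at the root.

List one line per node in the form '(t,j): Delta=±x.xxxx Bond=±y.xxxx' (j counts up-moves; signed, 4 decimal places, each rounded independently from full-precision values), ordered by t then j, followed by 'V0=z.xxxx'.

(0,0): Delta=1.0000 Bond=-204.1948
(1,0): Delta=1.0000 Bond=-214.4045
(1,1): Delta=1.0000 Bond=-214.4045
(2,0): Delta=1.0000 Bond=-225.1247
(2,1): Delta=1.0000 Bond=-225.1247
(2,2): Delta=1.0000 Bond=-225.1247
(3,0): Delta=1.0000 Bond=-236.3810
(3,1): Delta=1.0000 Bond=-236.3810
(3,2): Delta=1.0000 Bond=-236.3810
(3,3): Delta=1.0000 Bond=-236.3810
V0=-80.1948

Since d<R<u, set p* = (R−d)/(u−d) = 0.2326; price each node as the discounted p*-expectation of its children.
At expiry t=4: V(4,0)=-147.2012, V(4,1)=-101.4860, V(4,2)=-35.0786, V(4,3)=61.3869, V(4,4)=201.5157
Node (3,0) S=106.3145: V=(p*·-101.4860+(1−p*)·-147.2012)/1.05=-130.0665; Δ=(-101.4860−-147.2012)/(146.7140−100.9988)=1.0000; B=V−Δ·S=-236.3810
Node (3,1) S=154.4358: V=(p*·-35.0786+(1−p*)·-101.4860)/1.05=-81.9452; Δ=(-35.0786−-101.4860)/(213.1214−146.7140)=1.0000; B=V−Δ·S=-236.3810
Node (3,2) S=224.3383: V=(p*·61.3869+(1−p*)·-35.0786)/1.05=-12.0426; Δ=(61.3869−-35.0786)/(309.5869−213.1214)=1.0000; B=V−Δ·S=-236.3810
Node (3,3) S=325.8809: V=(p*·201.5157+(1−p*)·61.3869)/1.05=89.5000; Δ=(201.5157−61.3869)/(449.7157−309.5869)=1.0000; B=V−Δ·S=-236.3810
Node (2,0) S=111.9100: V=(p*·-81.9452+(1−p*)·-130.0665)/1.05=-113.2147; Δ=(-81.9452−-130.0665)/(154.4358−106.3145)=1.0000; B=V−Δ·S=-225.1247
Node (2,1) S=162.5640: V=(p*·-12.0426+(1−p*)·-81.9452)/1.05=-62.5607; Δ=(-12.0426−-81.9452)/(224.3383−154.4358)=1.0000; B=V−Δ·S=-225.1247
Node (2,2) S=236.1456: V=(p*·89.5000+(1−p*)·-12.0426)/1.05=11.0209; Δ=(89.5000−-12.0426)/(325.8809−224.3383)=1.0000; B=V−Δ·S=-225.1247
Node (1,0) S=117.8000: V=(p*·-62.5607+(1−p*)·-113.2147)/1.05=-96.6045; Δ=(-62.5607−-113.2147)/(162.5640−111.9100)=1.0000; B=V−Δ·S=-214.4045
Node (1,1) S=171.1200: V=(p*·11.0209+(1−p*)·-62.5607)/1.05=-43.2845; Δ=(11.0209−-62.5607)/(236.1456−162.5640)=1.0000; B=V−Δ·S=-214.4045
Node (0,0) S=124.0000: V=(p*·-43.2845+(1−p*)·-96.6045)/1.05=-80.1948; Δ=(-43.2845−-96.6045)/(171.1200−117.8000)=1.0000; B=V−Δ·S=-204.1948
Check: Δ(0,0)·S0 + B(0,0) = -80.1948 = V0.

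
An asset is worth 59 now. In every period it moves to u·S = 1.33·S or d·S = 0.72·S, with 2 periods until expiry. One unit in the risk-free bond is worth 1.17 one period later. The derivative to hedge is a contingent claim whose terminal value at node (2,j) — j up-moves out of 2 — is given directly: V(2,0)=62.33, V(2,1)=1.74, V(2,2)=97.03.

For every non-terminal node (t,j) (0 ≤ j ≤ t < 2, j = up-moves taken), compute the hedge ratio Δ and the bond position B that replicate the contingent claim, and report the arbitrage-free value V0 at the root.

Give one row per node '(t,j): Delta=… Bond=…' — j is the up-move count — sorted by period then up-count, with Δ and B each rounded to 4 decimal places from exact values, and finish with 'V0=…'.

The replicating-portfolio and risk-neutral prices coincide; use p* = (1.17−0.72)/(1.33−0.72) = 0.7377 for the latter.
Payoff layer (t=2): V(2,0)=62.3300, V(2,1)=1.7400, V(2,2)=97.0300
  t=1,j=0: stock 42.4800 → up 56.4984 (V=1.7400), down 30.5856 (V=62.3300). Price 15.0705; hedge Δ=-2.3382, bond B=114.3983.
  t=1,j=1: stock 78.4700 → up 104.3651 (V=97.0300), down 56.4984 (V=1.7400). Price 61.5691; hedge Δ=1.9907, bond B=-94.6440.
  t=0,j=0: stock 59.0000 → up 78.4700 (V=61.5691), down 42.4800 (V=15.0705). Price 42.1990; hedge Δ=1.2920, bond B=-34.0284.
The time-0 hedge costs 42.1990, which is the no-arbitrage price.

(0,0): Delta=1.2920 Bond=-34.0284
(1,0): Delta=-2.3382 Bond=114.3983
(1,1): Delta=1.9907 Bond=-94.6440
V0=42.1990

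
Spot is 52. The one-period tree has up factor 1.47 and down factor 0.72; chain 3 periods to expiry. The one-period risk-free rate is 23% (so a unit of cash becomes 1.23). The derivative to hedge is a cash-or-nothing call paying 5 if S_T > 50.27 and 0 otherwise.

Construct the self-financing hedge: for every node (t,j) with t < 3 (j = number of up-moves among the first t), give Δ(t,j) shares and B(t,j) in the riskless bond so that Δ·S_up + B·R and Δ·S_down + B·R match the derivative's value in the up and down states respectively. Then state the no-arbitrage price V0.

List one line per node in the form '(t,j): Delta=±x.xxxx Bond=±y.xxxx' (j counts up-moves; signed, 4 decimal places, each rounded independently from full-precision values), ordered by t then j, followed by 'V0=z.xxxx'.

(0,0): Delta=0.0369 Bond=0.1199
(1,0): Delta=0.0984 Bond=-2.1574
(1,1): Delta=0.0227 Bond=1.2321
(2,0): Delta=0.0000 Bond=0.0000
(2,1): Delta=0.1211 Bond=-3.9024
(2,2): Delta=0.0000 Bond=4.0650
V0=2.0376

No-arbitrage ⇒ martingale measure with p* = (R−d)/(u−d) = 0.6800.
At expiry t=3: V(3,0)=0.0000, V(3,1)=0.0000, V(3,2)=5.0000, V(3,3)=5.0000
Node (2,0) S=26.9568: V=(p*·0.0000+(1−p*)·0.0000)/1.23=0.0000; Δ=(0.0000−0.0000)/(39.6265−19.4089)=0.0000; B=V−Δ·S=0.0000
Node (2,1) S=55.0368: V=(p*·5.0000+(1−p*)·0.0000)/1.23=2.7642; Δ=(5.0000−0.0000)/(80.9041−39.6265)=0.1211; B=V−Δ·S=-3.9024
Node (2,2) S=112.3668: V=(p*·5.0000+(1−p*)·5.0000)/1.23=4.0650; Δ=(5.0000−5.0000)/(165.1792−80.9041)=0.0000; B=V−Δ·S=4.0650
Node (1,0) S=37.4400: V=(p*·2.7642+(1−p*)·0.0000)/1.23=1.5282; Δ=(2.7642−0.0000)/(55.0368−26.9568)=0.0984; B=V−Δ·S=-2.1574
Node (1,1) S=76.4400: V=(p*·4.0650+(1−p*)·2.7642)/1.23=2.9665; Δ=(4.0650−2.7642)/(112.3668−55.0368)=0.0227; B=V−Δ·S=1.2321
Node (0,0) S=52.0000: V=(p*·2.9665+(1−p*)·1.5282)/1.23=2.0376; Δ=(2.9665−1.5282)/(76.4400−37.4400)=0.0369; B=V−Δ·S=0.1199
Check: Δ(0,0)·S0 + B(0,0) = 2.0376 = V0.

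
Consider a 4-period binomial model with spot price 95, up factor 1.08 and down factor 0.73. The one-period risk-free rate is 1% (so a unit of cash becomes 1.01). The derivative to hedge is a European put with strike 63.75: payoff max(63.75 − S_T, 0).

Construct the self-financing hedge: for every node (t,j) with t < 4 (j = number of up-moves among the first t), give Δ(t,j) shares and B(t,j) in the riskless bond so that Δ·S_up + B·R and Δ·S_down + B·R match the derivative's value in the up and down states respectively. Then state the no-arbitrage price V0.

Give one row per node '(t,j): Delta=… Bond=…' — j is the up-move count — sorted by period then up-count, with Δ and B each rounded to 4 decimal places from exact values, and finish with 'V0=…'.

Under the risk-neutral measure, an up-move has probability p* = (R−d)/(u−d) = 0.8000 and values discount at R = 1.01.
At expiry t=4: V(4,0)=36.7717, V(4,1)=23.8369, V(4,2)=4.7004, V(4,3)=0.0000, V(4,4)=0.0000
  t=3,j=0: stock 36.9566 → up 39.9131 (V=23.8369), down 26.9783 (V=36.7717). Price 26.1622; hedge Δ=-1.0000, bond B=63.1188.
  t=3,j=1: stock 54.6755 → up 59.0496 (V=4.7004), down 39.9131 (V=23.8369). Price 8.4433; hedge Δ=-1.0000, bond B=63.1188.
  t=3,j=2: stock 80.8898 → up 87.3610 (V=0.0000), down 59.0496 (V=4.7004). Price 0.9308; hedge Δ=-0.1660, bond B=14.3605.
  t=3,j=3: stock 119.6726 → up 129.2465 (V=0.0000), down 87.3610 (V=0.0000). Price 0.0000; hedge Δ=0.0000, bond B=0.0000.
  t=2,j=0: stock 50.6255 → up 54.6755 (V=8.4433), down 36.9566 (V=26.1622). Price 11.8684; hedge Δ=-1.0000, bond B=62.4939.
  t=2,j=1: stock 74.8980 → up 80.8898 (V=0.9308), down 54.6755 (V=8.4433). Price 2.4092; hedge Δ=-0.2866, bond B=23.8735.
  t=2,j=2: stock 110.8080 → up 119.6726 (V=0.0000), down 80.8898 (V=0.9308). Price 0.1843; hedge Δ=-0.0240, bond B=2.8437.
  t=1,j=0: stock 69.3500 → up 74.8980 (V=2.4092), down 50.6255 (V=11.8684). Price 4.2584; hedge Δ=-0.3897, bond B=31.2847.
  t=1,j=1: stock 102.6000 → up 110.8080 (V=0.1843), down 74.8980 (V=2.4092). Price 0.6231; hedge Δ=-0.0620, bond B=6.9798.
  t=0,j=0: stock 95.0000 → up 102.6000 (V=0.6231), down 69.3500 (V=4.2584). Price 1.3368; hedge Δ=-0.1093, bond B=11.7236.
The time-0 hedge costs 1.3368, which is the no-arbitrage price.

(0,0): Delta=-0.1093 Bond=11.7236
(1,0): Delta=-0.3897 Bond=31.2847
(1,1): Delta=-0.0620 Bond=6.9798
(2,0): Delta=-1.0000 Bond=62.4939
(2,1): Delta=-0.2866 Bond=23.8735
(2,2): Delta=-0.0240 Bond=2.8437
(3,0): Delta=-1.0000 Bond=63.1188
(3,1): Delta=-1.0000 Bond=63.1188
(3,2): Delta=-0.1660 Bond=14.3605
(3,3): Delta=0.0000 Bond=0.0000
V0=1.3368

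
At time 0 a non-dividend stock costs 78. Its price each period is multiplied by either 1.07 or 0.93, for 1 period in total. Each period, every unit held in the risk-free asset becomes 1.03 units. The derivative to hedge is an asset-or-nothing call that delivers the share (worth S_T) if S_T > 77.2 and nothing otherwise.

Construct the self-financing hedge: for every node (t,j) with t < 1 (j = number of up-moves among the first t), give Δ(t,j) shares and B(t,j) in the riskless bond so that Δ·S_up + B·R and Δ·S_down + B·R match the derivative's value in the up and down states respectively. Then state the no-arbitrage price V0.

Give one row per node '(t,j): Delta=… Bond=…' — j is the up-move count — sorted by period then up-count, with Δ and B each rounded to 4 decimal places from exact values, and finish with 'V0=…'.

(0,0): Delta=7.6429 Bond=-538.2649
V0=57.8779

No-arbitrage ⇒ martingale measure with p* = (R−d)/(u−d) = 0.7143.
Terminal values V(1,·): V(1,0)=0.0000, V(1,1)=83.4600
  t=0,j=0: stock 78.0000 → up 83.4600 (V=83.4600), down 72.5400 (V=0.0000). Price 57.8779; hedge Δ=7.6429, bond B=-538.2649.
The time-0 hedge costs 57.8779, which is the no-arbitrage price.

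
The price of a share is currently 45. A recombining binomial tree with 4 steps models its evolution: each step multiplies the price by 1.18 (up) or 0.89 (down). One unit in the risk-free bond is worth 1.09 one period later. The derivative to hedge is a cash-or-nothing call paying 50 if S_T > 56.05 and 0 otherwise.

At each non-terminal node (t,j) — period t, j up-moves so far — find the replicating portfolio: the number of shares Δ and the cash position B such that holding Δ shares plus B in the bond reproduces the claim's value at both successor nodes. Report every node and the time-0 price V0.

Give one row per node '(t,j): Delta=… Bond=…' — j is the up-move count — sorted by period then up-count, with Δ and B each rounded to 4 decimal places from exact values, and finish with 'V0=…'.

Risk-neutral probability p* = (R−d)/(u−d) = (1.09−0.89)/(1.18−0.89) = 0.6897.
Terminal payoffs: V(4,0)=0.0000, V(4,1)=0.0000, V(4,2)=0.0000, V(4,3)=50.0000, V(4,4)=50.0000
  t=3,j=0: stock 31.7236 → up 37.4339 (V=0.0000), down 28.2340 (V=0.0000). Price 0.0000; hedge Δ=0.0000, bond B=0.0000.
  t=3,j=1: stock 42.0605 → up 49.6314 (V=0.0000), down 37.4339 (V=0.0000). Price 0.0000; hedge Δ=0.0000, bond B=0.0000.
  t=3,j=2: stock 55.7656 → up 65.8034 (V=50.0000), down 49.6314 (V=0.0000). Price 31.6356; hedge Δ=3.0918, bond B=-140.7782.
  t=3,j=3: stock 73.9364 → up 87.2450 (V=50.0000), down 65.8034 (V=50.0000). Price 45.8716; hedge Δ=0.0000, bond B=45.8716.
  t=2,j=0: stock 35.6445 → up 42.0605 (V=0.0000), down 31.7236 (V=0.0000). Price 0.0000; hedge Δ=0.0000, bond B=0.0000.
  t=2,j=1: stock 47.2590 → up 55.7656 (V=31.6356), down 42.0605 (V=0.0000). Price 20.0162; hedge Δ=2.3083, bond B=-89.0720.
  t=2,j=2: stock 62.6580 → up 73.9364 (V=45.8716), down 55.7656 (V=31.6356). Price 38.0307; hedge Δ=0.7835, bond B=-11.0589.
  t=1,j=0: stock 40.0500 → up 47.2590 (V=20.0162), down 35.6445 (V=0.0000). Price 12.6645; hedge Δ=1.7234, bond B=-56.3568.
  t=1,j=1: stock 53.1000 → up 62.6580 (V=38.0307), down 47.2590 (V=20.0162). Price 29.7615; hedge Δ=1.1699, bond B=-32.3577.
  t=0,j=0: stock 45.0000 → up 53.1000 (V=29.7615), down 40.0500 (V=12.6645). Price 22.4362; hedge Δ=1.3101, bond B=-36.5190.
Self-financing check: at every node Δ·S+B equals the discounted successor values.

(0,0): Delta=1.3101 Bond=-36.5190
(1,0): Delta=1.7234 Bond=-56.3568
(1,1): Delta=1.1699 Bond=-32.3577
(2,0): Delta=0.0000 Bond=0.0000
(2,1): Delta=2.3083 Bond=-89.0720
(2,2): Delta=0.7835 Bond=-11.0589
(3,0): Delta=0.0000 Bond=0.0000
(3,1): Delta=0.0000 Bond=0.0000
(3,2): Delta=3.0918 Bond=-140.7782
(3,3): Delta=0.0000 Bond=45.8716
V0=22.4362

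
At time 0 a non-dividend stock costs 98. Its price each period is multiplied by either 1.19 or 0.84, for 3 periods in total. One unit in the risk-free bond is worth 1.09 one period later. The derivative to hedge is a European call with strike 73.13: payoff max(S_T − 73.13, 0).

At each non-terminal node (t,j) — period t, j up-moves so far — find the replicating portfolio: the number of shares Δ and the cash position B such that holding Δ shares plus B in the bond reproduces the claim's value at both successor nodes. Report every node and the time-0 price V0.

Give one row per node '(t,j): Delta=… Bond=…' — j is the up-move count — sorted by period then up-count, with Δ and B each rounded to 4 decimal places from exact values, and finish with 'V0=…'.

(0,0): Delta=0.9699 Bond=-53.2453
(1,0): Delta=0.8631 Bond=-49.2508
(1,1): Delta=1.0000 Bond=-61.5521
(2,0): Delta=0.3784 Bond=-20.1624
(2,1): Delta=1.0000 Bond=-67.0917
(2,2): Delta=1.0000 Bond=-67.0917
V0=41.8012

Since d<R<u, set p* = (R−d)/(u−d) = 0.7143; price each node as the discounted p*-expectation of its children.
Payoff layer (t=3): V(3,0)=0.0000, V(3,1)=9.1571, V(3,2)=43.4434, V(3,3)=92.0156
Node (2,0) S=69.1488: V=(p*·9.1571+(1−p*)·0.0000)/1.09=6.0007; Δ=(9.1571−0.0000)/(82.2871−58.0850)=0.3784; B=V−Δ·S=-20.1624
Node (2,1) S=97.9608: V=(p*·43.4434+(1−p*)·9.1571)/1.09=30.8691; Δ=(43.4434−9.1571)/(116.5734−82.2871)=1.0000; B=V−Δ·S=-67.0917
Node (2,2) S=138.7778: V=(p*·92.0156+(1−p*)·43.4434)/1.09=71.6861; Δ=(92.0156−43.4434)/(165.1456−116.5734)=1.0000; B=V−Δ·S=-67.0917
Node (1,0) S=82.3200: V=(p*·30.8691+(1−p*)·6.0007)/1.09=21.8017; Δ=(30.8691−6.0007)/(97.9608−69.1488)=0.8631; B=V−Δ·S=-49.2508
Node (1,1) S=116.6200: V=(p*·71.6861+(1−p*)·30.8691)/1.09=55.0679; Δ=(71.6861−30.8691)/(138.7778−97.9608)=1.0000; B=V−Δ·S=-61.5521
Node (0,0) S=98.0000: V=(p*·55.0679+(1−p*)·21.8017)/1.09=41.8012; Δ=(55.0679−21.8017)/(116.6200−82.3200)=0.9699; B=V−Δ·S=-53.2453
Self-financing check: at every node Δ·S+B equals the discounted successor values.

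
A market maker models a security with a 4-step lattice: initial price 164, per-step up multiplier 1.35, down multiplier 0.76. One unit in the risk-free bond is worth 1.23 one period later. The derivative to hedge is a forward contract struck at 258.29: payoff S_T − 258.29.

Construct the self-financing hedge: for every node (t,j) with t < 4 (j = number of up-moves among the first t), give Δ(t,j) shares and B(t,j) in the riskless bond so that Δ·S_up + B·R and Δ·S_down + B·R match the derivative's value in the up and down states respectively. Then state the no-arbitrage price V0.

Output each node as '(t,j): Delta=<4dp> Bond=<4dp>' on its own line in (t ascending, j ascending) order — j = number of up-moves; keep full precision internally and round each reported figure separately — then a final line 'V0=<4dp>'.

The replicating-portfolio and risk-neutral prices coincide; use p* = (1.23−0.76)/(1.35−0.76) = 0.7966 for the latter.
At expiry t=4: V(4,0)=-203.5760, V(4,1)=-161.1007, V(4,2)=-85.6511, V(4,3)=48.3711, V(4,4)=286.4370
  t=3,j=0: stock 71.9921 → up 97.1893 (V=-161.1007), down 54.7140 (V=-203.5760). Price -137.9998; hedge Δ=1.0000, bond B=-209.9919.
  t=3,j=1: stock 127.8806 → up 172.6389 (V=-85.6511), down 97.1893 (V=-161.1007). Price -82.1112; hedge Δ=1.0000, bond B=-209.9919.
  t=3,j=2: stock 227.1564 → up 306.6611 (V=48.3711), down 172.6389 (V=-85.6511). Price 17.1645; hedge Δ=1.0000, bond B=-209.9919.
  t=3,j=3: stock 403.5015 → up 544.7270 (V=286.4370), down 306.6611 (V=48.3711). Price 193.5096; hedge Δ=1.0000, bond B=-209.9919.
  t=2,j=0: stock 94.7264 → up 127.8806 (V=-82.1112), down 71.9921 (V=-137.9998). Price -75.9987; hedge Δ=1.0000, bond B=-170.7251.
  t=2,j=1: stock 168.2640 → up 227.1564 (V=17.1645), down 127.8806 (V=-82.1112). Price -2.4611; hedge Δ=1.0000, bond B=-170.7251.
  t=2,j=2: stock 298.8900 → up 403.5015 (V=193.5096), down 227.1564 (V=17.1645). Price 128.1649; hedge Δ=1.0000, bond B=-170.7251.
  t=1,j=0: stock 124.6400 → up 168.2640 (V=-2.4611), down 94.7264 (V=-75.9987). Price -14.1609; hedge Δ=1.0000, bond B=-138.8009.
  t=1,j=1: stock 221.4000 → up 298.8900 (V=128.1649), down 168.2640 (V=-2.4611). Price 82.5991; hedge Δ=1.0000, bond B=-138.8009.
  t=0,j=0: stock 164.0000 → up 221.4000 (V=82.5991), down 124.6400 (V=-14.1609). Price 51.1537; hedge Δ=1.0000, bond B=-112.8463.
The time-0 hedge costs 51.1537, which is the no-arbitrage price.

(0,0): Delta=1.0000 Bond=-112.8463
(1,0): Delta=1.0000 Bond=-138.8009
(1,1): Delta=1.0000 Bond=-138.8009
(2,0): Delta=1.0000 Bond=-170.7251
(2,1): Delta=1.0000 Bond=-170.7251
(2,2): Delta=1.0000 Bond=-170.7251
(3,0): Delta=1.0000 Bond=-209.9919
(3,1): Delta=1.0000 Bond=-209.9919
(3,2): Delta=1.0000 Bond=-209.9919
(3,3): Delta=1.0000 Bond=-209.9919
V0=51.1537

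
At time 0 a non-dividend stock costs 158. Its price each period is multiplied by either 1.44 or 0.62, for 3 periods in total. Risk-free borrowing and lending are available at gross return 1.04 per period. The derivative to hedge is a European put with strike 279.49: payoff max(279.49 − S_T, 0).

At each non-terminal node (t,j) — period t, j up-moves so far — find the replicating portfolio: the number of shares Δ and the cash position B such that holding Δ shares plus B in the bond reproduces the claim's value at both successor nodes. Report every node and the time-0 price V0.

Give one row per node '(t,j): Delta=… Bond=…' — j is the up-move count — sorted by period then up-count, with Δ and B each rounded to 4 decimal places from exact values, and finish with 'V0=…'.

Under the risk-neutral measure, an up-move has probability p* = (R−d)/(u−d) = 0.5122 and values discount at R = 1.04.
At expiry t=3: V(3,0)=241.8342, V(3,1)=192.0313, V(3,2)=76.3601, V(3,3)=0.0000
Node (2,0) S=60.7352: V=(p*·192.0313+(1−p*)·241.8342)/1.04=208.0052; Δ=(192.0313−241.8342)/(87.4587−37.6558)=-1.0000; B=V−Δ·S=268.7404
Node (2,1) S=141.0624: V=(p*·76.3601+(1−p*)·192.0313)/1.04=127.6780; Δ=(76.3601−192.0313)/(203.1299−87.4587)=-1.0000; B=V−Δ·S=268.7404
Node (2,2) S=327.6288: V=(p*·0.0000+(1−p*)·76.3601)/1.04=35.8162; Δ=(0.0000−76.3601)/(471.7855−203.1299)=-0.2842; B=V−Δ·S=128.9383
Node (1,0) S=97.9600: V=(p*·127.6780+(1−p*)·208.0052)/1.04=160.4442; Δ=(127.6780−208.0052)/(141.0624−60.7352)=-1.0000; B=V−Δ·S=258.4042
Node (1,1) S=227.5200: V=(p*·35.8162+(1−p*)·127.6780)/1.04=77.5258; Δ=(35.8162−127.6780)/(327.6288−141.0624)=-0.4924; B=V−Δ·S=189.5524
Node (0,0) S=158.0000: V=(p*·77.5258+(1−p*)·160.4442)/1.04=113.4364; Δ=(77.5258−160.4442)/(227.5200−97.9600)=-0.6400; B=V−Δ·S=214.5564
Self-financing check: at every node Δ·S+B equals the discounted successor values.

(0,0): Delta=-0.6400 Bond=214.5564
(1,0): Delta=-1.0000 Bond=258.4042
(1,1): Delta=-0.4924 Bond=189.5524
(2,0): Delta=-1.0000 Bond=268.7404
(2,1): Delta=-1.0000 Bond=268.7404
(2,2): Delta=-0.2842 Bond=128.9383
V0=113.4364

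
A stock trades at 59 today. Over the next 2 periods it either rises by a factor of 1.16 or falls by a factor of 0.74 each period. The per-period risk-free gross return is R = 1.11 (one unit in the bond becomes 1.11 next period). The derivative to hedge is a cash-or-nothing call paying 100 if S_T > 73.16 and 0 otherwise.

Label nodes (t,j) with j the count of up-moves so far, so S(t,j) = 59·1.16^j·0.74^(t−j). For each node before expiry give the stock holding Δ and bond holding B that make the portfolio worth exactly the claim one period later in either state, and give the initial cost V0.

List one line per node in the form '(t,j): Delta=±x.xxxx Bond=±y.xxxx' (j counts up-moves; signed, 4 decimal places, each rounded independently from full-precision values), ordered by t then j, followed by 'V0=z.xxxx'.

(0,0): Delta=3.2028 Bond=-125.9763
(1,0): Delta=0.0000 Bond=0.0000
(1,1): Delta=3.4789 Bond=-158.7302
V0=62.9882

Risk-neutral probability p* = (R−d)/(u−d) = (1.11−0.74)/(1.16−0.74) = 0.8810.
Payoff layer (t=2): V(2,0)=0.0000, V(2,1)=0.0000, V(2,2)=100.0000
  t=1,j=0: stock 43.6600 → up 50.6456 (V=0.0000), down 32.3084 (V=0.0000). Price 0.0000; hedge Δ=0.0000, bond B=0.0000.
  t=1,j=1: stock 68.4400 → up 79.3904 (V=100.0000), down 50.6456 (V=0.0000). Price 79.3651; hedge Δ=3.4789, bond B=-158.7302.
  t=0,j=0: stock 59.0000 → up 68.4400 (V=79.3651), down 43.6600 (V=0.0000). Price 62.9882; hedge Δ=3.2028, bond B=-125.9763.
Root portfolio cost Δ·59+B reproduces V0=62.9882.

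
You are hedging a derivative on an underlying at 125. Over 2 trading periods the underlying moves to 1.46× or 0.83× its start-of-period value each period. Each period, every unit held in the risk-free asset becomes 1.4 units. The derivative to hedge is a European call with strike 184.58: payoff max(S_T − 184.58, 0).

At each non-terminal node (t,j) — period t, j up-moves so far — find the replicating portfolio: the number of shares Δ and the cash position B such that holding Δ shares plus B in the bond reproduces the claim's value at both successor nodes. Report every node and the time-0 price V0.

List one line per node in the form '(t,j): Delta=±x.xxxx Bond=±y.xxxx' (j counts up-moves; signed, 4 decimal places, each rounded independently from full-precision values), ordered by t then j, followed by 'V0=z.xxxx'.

Risk-neutral probability p* = (R−d)/(u−d) = (1.4−0.83)/(1.46−0.83) = 0.9048.
Payoff layer (t=2): V(2,0)=0.0000, V(2,1)=0.0000, V(2,2)=81.8700
Node (1,0) S=103.7500: V=(p*·0.0000+(1−p*)·0.0000)/1.4=0.0000; Δ=(0.0000−0.0000)/(151.4750−86.1125)=0.0000; B=V−Δ·S=0.0000
Node (1,1) S=182.5000: V=(p*·81.8700+(1−p*)·0.0000)/1.4=52.9092; Δ=(81.8700−0.0000)/(266.4500−151.4750)=0.7121; B=V−Δ·S=-77.0432
Node (0,0) S=125.0000: V=(p*·52.9092+(1−p*)·0.0000)/1.4=34.1930; Δ=(52.9092−0.0000)/(182.5000−103.7500)=0.6719; B=V−Δ·S=-49.7898
Each (Δ,B) replicates both successor values, so the strategy is self-financing and V0 is arbitrage-free.

(0,0): Delta=0.6719 Bond=-49.7898
(1,0): Delta=0.0000 Bond=0.0000
(1,1): Delta=0.7121 Bond=-77.0432
V0=34.1930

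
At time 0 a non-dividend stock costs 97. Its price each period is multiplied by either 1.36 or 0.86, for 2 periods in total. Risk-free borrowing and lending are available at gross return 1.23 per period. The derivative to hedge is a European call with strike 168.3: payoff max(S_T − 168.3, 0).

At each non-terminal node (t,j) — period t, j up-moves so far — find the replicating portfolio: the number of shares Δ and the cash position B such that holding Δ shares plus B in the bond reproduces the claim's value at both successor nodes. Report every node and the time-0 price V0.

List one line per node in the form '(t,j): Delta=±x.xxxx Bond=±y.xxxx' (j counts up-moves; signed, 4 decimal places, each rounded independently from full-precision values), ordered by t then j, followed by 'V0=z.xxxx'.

(0,0): Delta=0.1378 Bond=-9.3478
(1,0): Delta=0.0000 Bond=0.0000
(1,1): Delta=0.1685 Bond=-15.5376
V0=4.0217

No-arbitrage ⇒ martingale measure with p* = (R−d)/(u−d) = 0.7400.
Payoff layer (t=2): V(2,0)=0.0000, V(2,1)=0.0000, V(2,2)=11.1112
(1,0): S=83.4200. Δ = (V_up−V_dn)/(S_up−S_dn) = (0.0000−0.0000)/(113.4512−71.7412) = 0.0000. V = [p*·0.0000 + (1−p*)·0.0000]/1.23 = 0.0000. B = V − Δ·S = 0.0000.
(1,1): S=131.9200. Δ = (V_up−V_dn)/(S_up−S_dn) = (11.1112−0.0000)/(179.4112−113.4512) = 0.1685. V = [p*·11.1112 + (1−p*)·0.0000]/1.23 = 6.6848. B = V − Δ·S = -15.5376.
(0,0): S=97.0000. Δ = (V_up−V_dn)/(S_up−S_dn) = (6.6848−0.0000)/(131.9200−83.4200) = 0.1378. V = [p*·6.6848 + (1−p*)·0.0000]/1.23 = 4.0217. B = V − Δ·S = -9.3478.
Self-financing check: at every node Δ·S+B equals the discounted successor values.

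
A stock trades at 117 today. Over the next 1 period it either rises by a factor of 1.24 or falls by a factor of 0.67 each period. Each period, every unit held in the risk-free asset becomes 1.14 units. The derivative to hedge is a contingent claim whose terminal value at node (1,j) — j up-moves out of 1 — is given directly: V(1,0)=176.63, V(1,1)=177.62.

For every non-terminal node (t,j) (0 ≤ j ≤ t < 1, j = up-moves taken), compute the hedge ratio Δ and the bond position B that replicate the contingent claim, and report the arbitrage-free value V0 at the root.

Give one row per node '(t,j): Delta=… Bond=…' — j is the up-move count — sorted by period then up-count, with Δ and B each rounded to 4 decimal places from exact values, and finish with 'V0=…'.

(0,0): Delta=0.0148 Bond=153.9178
V0=155.6547

No-arbitrage ⇒ martingale measure with p* = (R−d)/(u−d) = 0.8246.
Terminal payoffs: V(1,0)=176.6300, V(1,1)=177.6200
Node (0,0) S=117.0000: V=(p*·177.6200+(1−p*)·176.6300)/1.14=155.6547; Δ=(177.6200−176.6300)/(145.0800−78.3900)=0.0148; B=V−Δ·S=153.9178
Self-financing check: at every node Δ·S+B equals the discounted successor values.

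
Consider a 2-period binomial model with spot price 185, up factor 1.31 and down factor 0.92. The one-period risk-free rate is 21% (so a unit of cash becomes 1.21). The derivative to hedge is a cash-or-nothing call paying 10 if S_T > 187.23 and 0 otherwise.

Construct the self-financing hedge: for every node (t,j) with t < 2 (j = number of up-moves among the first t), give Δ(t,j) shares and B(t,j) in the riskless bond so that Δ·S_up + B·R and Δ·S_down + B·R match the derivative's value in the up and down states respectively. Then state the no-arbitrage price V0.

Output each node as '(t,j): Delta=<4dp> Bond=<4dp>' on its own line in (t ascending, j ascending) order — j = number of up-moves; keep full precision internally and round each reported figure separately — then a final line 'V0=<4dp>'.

(0,0): Delta=0.0294 Bond=0.9475
(1,0): Delta=0.1507 Bond=-19.4957
(1,1): Delta=0.0000 Bond=8.2645
V0=6.3811

No-arbitrage ⇒ martingale measure with p* = (R−d)/(u−d) = 0.7436.
Terminal payoffs: V(2,0)=0.0000, V(2,1)=10.0000, V(2,2)=10.0000
Node (1,0) S=170.2000: V=(p*·10.0000+(1−p*)·0.0000)/1.21=6.1454; Δ=(10.0000−0.0000)/(222.9620−156.5840)=0.1507; B=V−Δ·S=-19.4957
Node (1,1) S=242.3500: V=(p*·10.0000+(1−p*)·10.0000)/1.21=8.2645; Δ=(10.0000−10.0000)/(317.4785−222.9620)=0.0000; B=V−Δ·S=8.2645
Node (0,0) S=185.0000: V=(p*·8.2645+(1−p*)·6.1454)/1.21=6.3811; Δ=(8.2645−6.1454)/(242.3500−170.2000)=0.0294; B=V−Δ·S=0.9475
Self-financing check: at every node Δ·S+B equals the discounted successor values.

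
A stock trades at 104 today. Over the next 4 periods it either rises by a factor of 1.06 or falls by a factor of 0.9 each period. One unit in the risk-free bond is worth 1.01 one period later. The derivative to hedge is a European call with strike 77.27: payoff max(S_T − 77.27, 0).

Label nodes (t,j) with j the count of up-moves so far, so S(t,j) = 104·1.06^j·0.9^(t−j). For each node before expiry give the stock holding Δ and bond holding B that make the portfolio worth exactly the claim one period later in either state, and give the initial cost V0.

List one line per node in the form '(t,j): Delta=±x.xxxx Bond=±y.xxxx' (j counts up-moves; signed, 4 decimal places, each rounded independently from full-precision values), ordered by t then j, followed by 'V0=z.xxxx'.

No-arbitrage ⇒ martingale measure with p* = (R−d)/(u−d) = 0.6875.
At expiry t=4: V(4,0)=0.0000, V(4,1)=3.0950, V(4,2)=17.3821, V(4,3)=34.2091, V(4,4)=54.0276
(3,0): S=75.8160. Δ = (V_up−V_dn)/(S_up−S_dn) = (3.0950−0.0000)/(80.3650−68.2344) = 0.2551. V = [p*·3.0950 + (1−p*)·0.0000]/1.01 = 2.1067. B = V − Δ·S = -17.2368.
(3,1): S=89.2944. Δ = (V_up−V_dn)/(S_up−S_dn) = (17.3821−3.0950)/(94.6521−80.3650) = 1.0000. V = [p*·17.3821 + (1−p*)·3.0950]/1.01 = 12.7894. B = V − Δ·S = -76.5050.
(3,2): S=105.1690. Δ = (V_up−V_dn)/(S_up−S_dn) = (34.2091−17.3821)/(111.4791−94.6521) = 1.0000. V = [p*·34.2091 + (1−p*)·17.3821]/1.01 = 28.6640. B = V − Δ·S = -76.5050.
(3,3): S=123.8657. Δ = (V_up−V_dn)/(S_up−S_dn) = (54.0276−34.2091)/(131.2976−111.4791) = 1.0000. V = [p*·54.0276 + (1−p*)·34.2091]/1.01 = 47.3607. B = V − Δ·S = -76.5050.
(2,0): S=84.2400. Δ = (V_up−V_dn)/(S_up−S_dn) = (12.7894−2.1067)/(89.2944−75.8160) = 0.7926. V = [p*·12.7894 + (1−p*)·2.1067]/1.01 = 9.3575. B = V − Δ·S = -57.4096.
(2,1): S=99.2160. Δ = (V_up−V_dn)/(S_up−S_dn) = (28.6640−12.7894)/(105.1690−89.2944) = 1.0000. V = [p*·28.6640 + (1−p*)·12.7894]/1.01 = 23.4685. B = V − Δ·S = -75.7475.
(2,2): S=116.8544. Δ = (V_up−V_dn)/(S_up−S_dn) = (47.3607−28.6640)/(123.8657−105.1690) = 1.0000. V = [p*·47.3607 + (1−p*)·28.6640]/1.01 = 41.1069. B = V − Δ·S = -75.7475.
(1,0): S=93.6000. Δ = (V_up−V_dn)/(S_up−S_dn) = (23.4685−9.3575)/(99.2160−84.2400) = 0.9422. V = [p*·23.4685 + (1−p*)·9.3575]/1.01 = 18.8701. B = V − Δ·S = -69.3236.
(1,1): S=110.2400. Δ = (V_up−V_dn)/(S_up−S_dn) = (41.1069−23.4685)/(116.8544−99.2160) = 1.0000. V = [p*·41.1069 + (1−p*)·23.4685]/1.01 = 35.2425. B = V − Δ·S = -74.9975.
(0,0): S=104.0000. Δ = (V_up−V_dn)/(S_up−S_dn) = (35.2425−18.8701)/(110.2400−93.6000) = 0.9839. V = [p*·35.2425 + (1−p*)·18.8701]/1.01 = 29.8279. B = V − Δ·S = -72.4994.
Each (Δ,B) replicates both successor values, so the strategy is self-financing and V0 is arbitrage-free.

(0,0): Delta=0.9839 Bond=-72.4994
(1,0): Delta=0.9422 Bond=-69.3236
(1,1): Delta=1.0000 Bond=-74.9975
(2,0): Delta=0.7926 Bond=-57.4096
(2,1): Delta=1.0000 Bond=-75.7475
(2,2): Delta=1.0000 Bond=-75.7475
(3,0): Delta=0.2551 Bond=-17.2368
(3,1): Delta=1.0000 Bond=-76.5050
(3,2): Delta=1.0000 Bond=-76.5050
(3,3): Delta=1.0000 Bond=-76.5050
V0=29.8279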